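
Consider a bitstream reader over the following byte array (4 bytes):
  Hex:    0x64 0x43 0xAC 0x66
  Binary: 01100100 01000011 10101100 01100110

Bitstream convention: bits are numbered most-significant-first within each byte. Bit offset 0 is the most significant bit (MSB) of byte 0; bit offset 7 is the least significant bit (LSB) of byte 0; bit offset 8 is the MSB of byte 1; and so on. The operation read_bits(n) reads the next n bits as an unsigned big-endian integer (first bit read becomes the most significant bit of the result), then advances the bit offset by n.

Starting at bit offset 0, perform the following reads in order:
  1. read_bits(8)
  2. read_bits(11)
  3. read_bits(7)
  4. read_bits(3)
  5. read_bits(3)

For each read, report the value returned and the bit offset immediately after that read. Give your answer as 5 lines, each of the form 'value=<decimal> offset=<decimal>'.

Read 1: bits[0:8] width=8 -> value=100 (bin 01100100); offset now 8 = byte 1 bit 0; 24 bits remain
Read 2: bits[8:19] width=11 -> value=541 (bin 01000011101); offset now 19 = byte 2 bit 3; 13 bits remain
Read 3: bits[19:26] width=7 -> value=49 (bin 0110001); offset now 26 = byte 3 bit 2; 6 bits remain
Read 4: bits[26:29] width=3 -> value=4 (bin 100); offset now 29 = byte 3 bit 5; 3 bits remain
Read 5: bits[29:32] width=3 -> value=6 (bin 110); offset now 32 = byte 4 bit 0; 0 bits remain

Answer: value=100 offset=8
value=541 offset=19
value=49 offset=26
value=4 offset=29
value=6 offset=32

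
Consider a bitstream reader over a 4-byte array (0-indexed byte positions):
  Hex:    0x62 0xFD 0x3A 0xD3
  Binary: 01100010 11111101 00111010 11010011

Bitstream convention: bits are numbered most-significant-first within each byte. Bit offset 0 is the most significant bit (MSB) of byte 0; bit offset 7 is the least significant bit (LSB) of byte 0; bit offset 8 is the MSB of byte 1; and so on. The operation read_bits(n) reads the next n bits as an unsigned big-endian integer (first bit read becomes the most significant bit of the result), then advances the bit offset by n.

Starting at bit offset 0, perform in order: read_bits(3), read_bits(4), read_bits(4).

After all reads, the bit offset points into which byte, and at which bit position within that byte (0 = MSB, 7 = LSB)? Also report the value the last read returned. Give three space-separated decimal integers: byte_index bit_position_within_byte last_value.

Read 1: bits[0:3] width=3 -> value=3 (bin 011); offset now 3 = byte 0 bit 3; 29 bits remain
Read 2: bits[3:7] width=4 -> value=1 (bin 0001); offset now 7 = byte 0 bit 7; 25 bits remain
Read 3: bits[7:11] width=4 -> value=7 (bin 0111); offset now 11 = byte 1 bit 3; 21 bits remain

Answer: 1 3 7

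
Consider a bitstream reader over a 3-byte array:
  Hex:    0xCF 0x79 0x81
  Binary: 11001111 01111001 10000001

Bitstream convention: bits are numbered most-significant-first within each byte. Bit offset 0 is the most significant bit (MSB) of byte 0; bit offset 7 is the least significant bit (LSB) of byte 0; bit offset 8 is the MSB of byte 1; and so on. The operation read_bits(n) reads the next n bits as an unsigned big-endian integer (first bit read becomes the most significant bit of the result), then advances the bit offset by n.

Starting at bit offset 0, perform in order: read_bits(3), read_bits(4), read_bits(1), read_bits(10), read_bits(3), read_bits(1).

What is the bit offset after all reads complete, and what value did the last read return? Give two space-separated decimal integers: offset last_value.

Answer: 22 0

Derivation:
Read 1: bits[0:3] width=3 -> value=6 (bin 110); offset now 3 = byte 0 bit 3; 21 bits remain
Read 2: bits[3:7] width=4 -> value=7 (bin 0111); offset now 7 = byte 0 bit 7; 17 bits remain
Read 3: bits[7:8] width=1 -> value=1 (bin 1); offset now 8 = byte 1 bit 0; 16 bits remain
Read 4: bits[8:18] width=10 -> value=486 (bin 0111100110); offset now 18 = byte 2 bit 2; 6 bits remain
Read 5: bits[18:21] width=3 -> value=0 (bin 000); offset now 21 = byte 2 bit 5; 3 bits remain
Read 6: bits[21:22] width=1 -> value=0 (bin 0); offset now 22 = byte 2 bit 6; 2 bits remain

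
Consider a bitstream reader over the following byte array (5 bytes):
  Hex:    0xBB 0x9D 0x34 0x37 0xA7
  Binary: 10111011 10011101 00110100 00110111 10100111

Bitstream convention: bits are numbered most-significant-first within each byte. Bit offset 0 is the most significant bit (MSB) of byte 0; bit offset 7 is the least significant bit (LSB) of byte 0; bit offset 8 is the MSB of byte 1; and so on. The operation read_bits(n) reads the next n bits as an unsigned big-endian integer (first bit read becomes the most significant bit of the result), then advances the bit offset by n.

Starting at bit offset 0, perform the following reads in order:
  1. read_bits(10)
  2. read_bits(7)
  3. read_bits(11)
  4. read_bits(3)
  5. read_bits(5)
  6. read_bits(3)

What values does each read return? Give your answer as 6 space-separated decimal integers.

Read 1: bits[0:10] width=10 -> value=750 (bin 1011101110); offset now 10 = byte 1 bit 2; 30 bits remain
Read 2: bits[10:17] width=7 -> value=58 (bin 0111010); offset now 17 = byte 2 bit 1; 23 bits remain
Read 3: bits[17:28] width=11 -> value=835 (bin 01101000011); offset now 28 = byte 3 bit 4; 12 bits remain
Read 4: bits[28:31] width=3 -> value=3 (bin 011); offset now 31 = byte 3 bit 7; 9 bits remain
Read 5: bits[31:36] width=5 -> value=26 (bin 11010); offset now 36 = byte 4 bit 4; 4 bits remain
Read 6: bits[36:39] width=3 -> value=3 (bin 011); offset now 39 = byte 4 bit 7; 1 bits remain

Answer: 750 58 835 3 26 3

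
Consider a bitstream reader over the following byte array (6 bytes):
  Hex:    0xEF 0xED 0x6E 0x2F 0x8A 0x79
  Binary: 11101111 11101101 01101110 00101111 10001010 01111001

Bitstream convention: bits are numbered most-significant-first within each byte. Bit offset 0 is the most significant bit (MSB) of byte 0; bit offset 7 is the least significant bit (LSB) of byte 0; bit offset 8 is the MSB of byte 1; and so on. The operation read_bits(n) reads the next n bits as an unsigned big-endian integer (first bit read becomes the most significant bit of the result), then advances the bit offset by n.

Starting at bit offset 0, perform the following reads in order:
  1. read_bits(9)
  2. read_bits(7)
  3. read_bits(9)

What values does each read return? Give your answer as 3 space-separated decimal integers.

Read 1: bits[0:9] width=9 -> value=479 (bin 111011111); offset now 9 = byte 1 bit 1; 39 bits remain
Read 2: bits[9:16] width=7 -> value=109 (bin 1101101); offset now 16 = byte 2 bit 0; 32 bits remain
Read 3: bits[16:25] width=9 -> value=220 (bin 011011100); offset now 25 = byte 3 bit 1; 23 bits remain

Answer: 479 109 220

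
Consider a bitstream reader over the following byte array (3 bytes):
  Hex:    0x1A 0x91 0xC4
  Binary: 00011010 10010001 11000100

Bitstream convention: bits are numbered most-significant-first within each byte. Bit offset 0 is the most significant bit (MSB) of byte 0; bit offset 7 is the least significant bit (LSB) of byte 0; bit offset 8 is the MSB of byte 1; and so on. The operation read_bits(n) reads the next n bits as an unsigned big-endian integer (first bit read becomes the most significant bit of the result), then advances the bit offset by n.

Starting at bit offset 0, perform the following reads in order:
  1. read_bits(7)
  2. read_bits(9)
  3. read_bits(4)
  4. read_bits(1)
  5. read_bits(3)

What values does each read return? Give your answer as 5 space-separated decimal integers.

Read 1: bits[0:7] width=7 -> value=13 (bin 0001101); offset now 7 = byte 0 bit 7; 17 bits remain
Read 2: bits[7:16] width=9 -> value=145 (bin 010010001); offset now 16 = byte 2 bit 0; 8 bits remain
Read 3: bits[16:20] width=4 -> value=12 (bin 1100); offset now 20 = byte 2 bit 4; 4 bits remain
Read 4: bits[20:21] width=1 -> value=0 (bin 0); offset now 21 = byte 2 bit 5; 3 bits remain
Read 5: bits[21:24] width=3 -> value=4 (bin 100); offset now 24 = byte 3 bit 0; 0 bits remain

Answer: 13 145 12 0 4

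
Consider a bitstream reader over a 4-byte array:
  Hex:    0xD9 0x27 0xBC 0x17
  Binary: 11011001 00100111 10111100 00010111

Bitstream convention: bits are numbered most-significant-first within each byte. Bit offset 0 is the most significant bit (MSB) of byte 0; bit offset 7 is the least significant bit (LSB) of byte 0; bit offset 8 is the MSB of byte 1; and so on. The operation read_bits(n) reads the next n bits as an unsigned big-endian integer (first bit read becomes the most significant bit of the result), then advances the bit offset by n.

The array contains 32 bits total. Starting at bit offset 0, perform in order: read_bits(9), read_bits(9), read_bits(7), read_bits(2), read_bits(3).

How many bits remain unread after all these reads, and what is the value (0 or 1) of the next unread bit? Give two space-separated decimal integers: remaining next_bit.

Answer: 2 1

Derivation:
Read 1: bits[0:9] width=9 -> value=434 (bin 110110010); offset now 9 = byte 1 bit 1; 23 bits remain
Read 2: bits[9:18] width=9 -> value=158 (bin 010011110); offset now 18 = byte 2 bit 2; 14 bits remain
Read 3: bits[18:25] width=7 -> value=120 (bin 1111000); offset now 25 = byte 3 bit 1; 7 bits remain
Read 4: bits[25:27] width=2 -> value=0 (bin 00); offset now 27 = byte 3 bit 3; 5 bits remain
Read 5: bits[27:30] width=3 -> value=5 (bin 101); offset now 30 = byte 3 bit 6; 2 bits remain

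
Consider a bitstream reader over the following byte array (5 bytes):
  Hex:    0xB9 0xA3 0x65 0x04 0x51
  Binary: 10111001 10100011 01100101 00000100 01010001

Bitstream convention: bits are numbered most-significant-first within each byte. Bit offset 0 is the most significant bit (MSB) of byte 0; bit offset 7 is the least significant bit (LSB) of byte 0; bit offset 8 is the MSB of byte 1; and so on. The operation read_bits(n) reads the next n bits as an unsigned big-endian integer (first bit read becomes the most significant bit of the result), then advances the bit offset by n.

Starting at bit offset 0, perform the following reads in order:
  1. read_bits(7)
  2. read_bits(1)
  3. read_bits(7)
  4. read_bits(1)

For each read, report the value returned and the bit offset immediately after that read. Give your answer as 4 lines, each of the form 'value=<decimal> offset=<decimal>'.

Answer: value=92 offset=7
value=1 offset=8
value=81 offset=15
value=1 offset=16

Derivation:
Read 1: bits[0:7] width=7 -> value=92 (bin 1011100); offset now 7 = byte 0 bit 7; 33 bits remain
Read 2: bits[7:8] width=1 -> value=1 (bin 1); offset now 8 = byte 1 bit 0; 32 bits remain
Read 3: bits[8:15] width=7 -> value=81 (bin 1010001); offset now 15 = byte 1 bit 7; 25 bits remain
Read 4: bits[15:16] width=1 -> value=1 (bin 1); offset now 16 = byte 2 bit 0; 24 bits remain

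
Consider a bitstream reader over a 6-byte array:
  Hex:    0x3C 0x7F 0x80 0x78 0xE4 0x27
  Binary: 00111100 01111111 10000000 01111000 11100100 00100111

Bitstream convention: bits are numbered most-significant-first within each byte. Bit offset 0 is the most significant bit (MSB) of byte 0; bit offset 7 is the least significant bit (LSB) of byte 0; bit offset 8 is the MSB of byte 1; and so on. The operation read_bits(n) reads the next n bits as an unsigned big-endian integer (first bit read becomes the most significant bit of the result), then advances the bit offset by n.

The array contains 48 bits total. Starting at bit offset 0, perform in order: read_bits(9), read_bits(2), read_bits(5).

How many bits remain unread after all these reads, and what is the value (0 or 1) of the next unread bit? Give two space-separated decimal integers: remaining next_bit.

Answer: 32 1

Derivation:
Read 1: bits[0:9] width=9 -> value=120 (bin 001111000); offset now 9 = byte 1 bit 1; 39 bits remain
Read 2: bits[9:11] width=2 -> value=3 (bin 11); offset now 11 = byte 1 bit 3; 37 bits remain
Read 3: bits[11:16] width=5 -> value=31 (bin 11111); offset now 16 = byte 2 bit 0; 32 bits remain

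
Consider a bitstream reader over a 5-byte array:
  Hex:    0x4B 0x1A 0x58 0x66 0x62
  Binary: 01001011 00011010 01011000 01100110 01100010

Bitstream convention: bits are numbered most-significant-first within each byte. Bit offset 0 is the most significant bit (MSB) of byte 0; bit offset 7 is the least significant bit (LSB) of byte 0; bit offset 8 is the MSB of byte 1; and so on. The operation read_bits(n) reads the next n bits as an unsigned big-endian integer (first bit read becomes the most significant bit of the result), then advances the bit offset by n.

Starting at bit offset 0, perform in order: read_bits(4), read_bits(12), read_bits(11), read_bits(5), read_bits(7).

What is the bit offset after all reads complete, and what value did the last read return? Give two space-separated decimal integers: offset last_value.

Read 1: bits[0:4] width=4 -> value=4 (bin 0100); offset now 4 = byte 0 bit 4; 36 bits remain
Read 2: bits[4:16] width=12 -> value=2842 (bin 101100011010); offset now 16 = byte 2 bit 0; 24 bits remain
Read 3: bits[16:27] width=11 -> value=707 (bin 01011000011); offset now 27 = byte 3 bit 3; 13 bits remain
Read 4: bits[27:32] width=5 -> value=6 (bin 00110); offset now 32 = byte 4 bit 0; 8 bits remain
Read 5: bits[32:39] width=7 -> value=49 (bin 0110001); offset now 39 = byte 4 bit 7; 1 bits remain

Answer: 39 49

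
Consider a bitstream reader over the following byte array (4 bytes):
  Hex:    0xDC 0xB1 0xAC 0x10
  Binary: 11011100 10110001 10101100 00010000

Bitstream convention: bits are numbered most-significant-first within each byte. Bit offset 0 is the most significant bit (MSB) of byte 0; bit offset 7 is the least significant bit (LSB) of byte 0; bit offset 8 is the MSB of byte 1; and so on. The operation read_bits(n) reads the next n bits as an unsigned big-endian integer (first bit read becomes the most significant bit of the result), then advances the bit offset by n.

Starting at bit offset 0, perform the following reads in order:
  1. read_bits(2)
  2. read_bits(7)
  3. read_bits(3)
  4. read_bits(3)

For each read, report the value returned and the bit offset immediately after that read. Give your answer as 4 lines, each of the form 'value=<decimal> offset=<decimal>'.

Read 1: bits[0:2] width=2 -> value=3 (bin 11); offset now 2 = byte 0 bit 2; 30 bits remain
Read 2: bits[2:9] width=7 -> value=57 (bin 0111001); offset now 9 = byte 1 bit 1; 23 bits remain
Read 3: bits[9:12] width=3 -> value=3 (bin 011); offset now 12 = byte 1 bit 4; 20 bits remain
Read 4: bits[12:15] width=3 -> value=0 (bin 000); offset now 15 = byte 1 bit 7; 17 bits remain

Answer: value=3 offset=2
value=57 offset=9
value=3 offset=12
value=0 offset=15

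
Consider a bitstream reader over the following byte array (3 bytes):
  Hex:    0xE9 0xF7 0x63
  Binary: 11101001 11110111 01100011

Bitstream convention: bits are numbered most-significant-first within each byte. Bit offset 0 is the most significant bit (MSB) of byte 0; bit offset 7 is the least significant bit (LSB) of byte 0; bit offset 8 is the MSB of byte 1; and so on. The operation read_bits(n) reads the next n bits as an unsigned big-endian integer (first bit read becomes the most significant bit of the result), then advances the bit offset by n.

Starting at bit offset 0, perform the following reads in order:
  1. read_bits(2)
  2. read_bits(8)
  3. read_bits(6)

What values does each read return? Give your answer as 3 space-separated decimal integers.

Read 1: bits[0:2] width=2 -> value=3 (bin 11); offset now 2 = byte 0 bit 2; 22 bits remain
Read 2: bits[2:10] width=8 -> value=167 (bin 10100111); offset now 10 = byte 1 bit 2; 14 bits remain
Read 3: bits[10:16] width=6 -> value=55 (bin 110111); offset now 16 = byte 2 bit 0; 8 bits remain

Answer: 3 167 55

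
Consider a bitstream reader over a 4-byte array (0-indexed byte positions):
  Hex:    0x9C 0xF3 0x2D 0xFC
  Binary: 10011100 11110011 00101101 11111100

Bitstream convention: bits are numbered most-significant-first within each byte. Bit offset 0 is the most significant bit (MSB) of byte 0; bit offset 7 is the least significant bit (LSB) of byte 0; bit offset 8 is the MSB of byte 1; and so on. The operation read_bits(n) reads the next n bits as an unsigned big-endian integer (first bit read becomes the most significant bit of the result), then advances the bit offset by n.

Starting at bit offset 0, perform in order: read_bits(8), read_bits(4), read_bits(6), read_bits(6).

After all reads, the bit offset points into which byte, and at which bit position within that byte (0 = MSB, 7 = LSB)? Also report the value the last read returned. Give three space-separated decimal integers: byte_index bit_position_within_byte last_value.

Answer: 3 0 45

Derivation:
Read 1: bits[0:8] width=8 -> value=156 (bin 10011100); offset now 8 = byte 1 bit 0; 24 bits remain
Read 2: bits[8:12] width=4 -> value=15 (bin 1111); offset now 12 = byte 1 bit 4; 20 bits remain
Read 3: bits[12:18] width=6 -> value=12 (bin 001100); offset now 18 = byte 2 bit 2; 14 bits remain
Read 4: bits[18:24] width=6 -> value=45 (bin 101101); offset now 24 = byte 3 bit 0; 8 bits remain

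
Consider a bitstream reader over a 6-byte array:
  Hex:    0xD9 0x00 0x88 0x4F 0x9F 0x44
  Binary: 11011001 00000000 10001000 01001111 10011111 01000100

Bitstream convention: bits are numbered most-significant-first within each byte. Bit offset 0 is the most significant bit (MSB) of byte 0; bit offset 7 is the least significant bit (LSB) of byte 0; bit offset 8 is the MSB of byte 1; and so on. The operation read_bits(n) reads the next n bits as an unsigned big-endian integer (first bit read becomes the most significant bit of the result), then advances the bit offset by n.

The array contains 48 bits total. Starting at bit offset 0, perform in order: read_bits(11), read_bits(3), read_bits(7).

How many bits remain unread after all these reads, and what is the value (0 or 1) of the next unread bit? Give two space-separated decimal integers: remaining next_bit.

Answer: 27 0

Derivation:
Read 1: bits[0:11] width=11 -> value=1736 (bin 11011001000); offset now 11 = byte 1 bit 3; 37 bits remain
Read 2: bits[11:14] width=3 -> value=0 (bin 000); offset now 14 = byte 1 bit 6; 34 bits remain
Read 3: bits[14:21] width=7 -> value=17 (bin 0010001); offset now 21 = byte 2 bit 5; 27 bits remain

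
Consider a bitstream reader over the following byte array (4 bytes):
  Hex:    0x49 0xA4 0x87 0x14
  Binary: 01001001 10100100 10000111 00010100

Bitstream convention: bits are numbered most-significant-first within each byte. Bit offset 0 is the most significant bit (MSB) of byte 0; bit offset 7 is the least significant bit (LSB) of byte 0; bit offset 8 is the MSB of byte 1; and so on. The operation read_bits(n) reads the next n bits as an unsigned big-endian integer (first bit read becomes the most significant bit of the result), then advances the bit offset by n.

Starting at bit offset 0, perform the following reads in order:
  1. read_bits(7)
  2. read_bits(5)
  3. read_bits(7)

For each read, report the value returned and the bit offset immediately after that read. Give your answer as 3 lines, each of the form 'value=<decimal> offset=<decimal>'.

Answer: value=36 offset=7
value=26 offset=12
value=36 offset=19

Derivation:
Read 1: bits[0:7] width=7 -> value=36 (bin 0100100); offset now 7 = byte 0 bit 7; 25 bits remain
Read 2: bits[7:12] width=5 -> value=26 (bin 11010); offset now 12 = byte 1 bit 4; 20 bits remain
Read 3: bits[12:19] width=7 -> value=36 (bin 0100100); offset now 19 = byte 2 bit 3; 13 bits remain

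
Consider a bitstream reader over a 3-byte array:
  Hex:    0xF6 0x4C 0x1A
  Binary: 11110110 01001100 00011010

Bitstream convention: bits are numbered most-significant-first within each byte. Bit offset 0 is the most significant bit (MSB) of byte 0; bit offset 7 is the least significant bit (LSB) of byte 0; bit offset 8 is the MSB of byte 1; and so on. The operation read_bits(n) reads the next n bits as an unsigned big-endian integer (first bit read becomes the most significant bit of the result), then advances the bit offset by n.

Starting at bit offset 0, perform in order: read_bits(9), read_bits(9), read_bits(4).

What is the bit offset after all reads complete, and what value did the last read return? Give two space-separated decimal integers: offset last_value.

Answer: 22 6

Derivation:
Read 1: bits[0:9] width=9 -> value=492 (bin 111101100); offset now 9 = byte 1 bit 1; 15 bits remain
Read 2: bits[9:18] width=9 -> value=304 (bin 100110000); offset now 18 = byte 2 bit 2; 6 bits remain
Read 3: bits[18:22] width=4 -> value=6 (bin 0110); offset now 22 = byte 2 bit 6; 2 bits remain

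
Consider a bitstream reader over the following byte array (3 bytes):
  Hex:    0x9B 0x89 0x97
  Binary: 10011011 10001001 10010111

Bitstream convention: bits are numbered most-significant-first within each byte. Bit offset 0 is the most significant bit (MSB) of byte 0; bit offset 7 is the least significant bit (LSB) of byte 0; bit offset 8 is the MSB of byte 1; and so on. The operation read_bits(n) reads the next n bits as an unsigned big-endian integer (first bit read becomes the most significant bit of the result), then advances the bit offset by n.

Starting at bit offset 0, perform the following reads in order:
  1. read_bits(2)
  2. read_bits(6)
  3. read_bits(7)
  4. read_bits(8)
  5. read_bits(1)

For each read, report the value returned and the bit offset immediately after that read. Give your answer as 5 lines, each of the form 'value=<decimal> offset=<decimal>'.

Answer: value=2 offset=2
value=27 offset=8
value=68 offset=15
value=203 offset=23
value=1 offset=24

Derivation:
Read 1: bits[0:2] width=2 -> value=2 (bin 10); offset now 2 = byte 0 bit 2; 22 bits remain
Read 2: bits[2:8] width=6 -> value=27 (bin 011011); offset now 8 = byte 1 bit 0; 16 bits remain
Read 3: bits[8:15] width=7 -> value=68 (bin 1000100); offset now 15 = byte 1 bit 7; 9 bits remain
Read 4: bits[15:23] width=8 -> value=203 (bin 11001011); offset now 23 = byte 2 bit 7; 1 bits remain
Read 5: bits[23:24] width=1 -> value=1 (bin 1); offset now 24 = byte 3 bit 0; 0 bits remain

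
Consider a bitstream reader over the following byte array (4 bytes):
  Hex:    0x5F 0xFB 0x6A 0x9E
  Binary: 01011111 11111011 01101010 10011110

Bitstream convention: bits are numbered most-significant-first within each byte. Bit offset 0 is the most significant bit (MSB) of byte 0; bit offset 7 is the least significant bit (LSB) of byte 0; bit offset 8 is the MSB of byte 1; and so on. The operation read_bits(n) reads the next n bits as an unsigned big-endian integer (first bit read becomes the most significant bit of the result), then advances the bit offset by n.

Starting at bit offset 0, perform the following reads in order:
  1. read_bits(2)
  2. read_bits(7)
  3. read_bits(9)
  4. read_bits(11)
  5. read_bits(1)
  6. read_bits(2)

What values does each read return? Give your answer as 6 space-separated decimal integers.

Answer: 1 63 493 1363 1 2

Derivation:
Read 1: bits[0:2] width=2 -> value=1 (bin 01); offset now 2 = byte 0 bit 2; 30 bits remain
Read 2: bits[2:9] width=7 -> value=63 (bin 0111111); offset now 9 = byte 1 bit 1; 23 bits remain
Read 3: bits[9:18] width=9 -> value=493 (bin 111101101); offset now 18 = byte 2 bit 2; 14 bits remain
Read 4: bits[18:29] width=11 -> value=1363 (bin 10101010011); offset now 29 = byte 3 bit 5; 3 bits remain
Read 5: bits[29:30] width=1 -> value=1 (bin 1); offset now 30 = byte 3 bit 6; 2 bits remain
Read 6: bits[30:32] width=2 -> value=2 (bin 10); offset now 32 = byte 4 bit 0; 0 bits remain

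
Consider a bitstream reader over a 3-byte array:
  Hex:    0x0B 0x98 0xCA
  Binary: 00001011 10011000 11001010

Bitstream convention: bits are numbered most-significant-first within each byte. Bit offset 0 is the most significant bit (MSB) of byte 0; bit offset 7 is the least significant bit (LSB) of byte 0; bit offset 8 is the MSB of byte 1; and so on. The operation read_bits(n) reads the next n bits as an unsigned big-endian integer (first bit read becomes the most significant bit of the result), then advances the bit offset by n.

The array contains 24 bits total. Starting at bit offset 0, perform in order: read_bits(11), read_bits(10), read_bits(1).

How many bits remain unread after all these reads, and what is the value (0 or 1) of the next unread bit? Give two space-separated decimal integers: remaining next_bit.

Read 1: bits[0:11] width=11 -> value=92 (bin 00001011100); offset now 11 = byte 1 bit 3; 13 bits remain
Read 2: bits[11:21] width=10 -> value=793 (bin 1100011001); offset now 21 = byte 2 bit 5; 3 bits remain
Read 3: bits[21:22] width=1 -> value=0 (bin 0); offset now 22 = byte 2 bit 6; 2 bits remain

Answer: 2 1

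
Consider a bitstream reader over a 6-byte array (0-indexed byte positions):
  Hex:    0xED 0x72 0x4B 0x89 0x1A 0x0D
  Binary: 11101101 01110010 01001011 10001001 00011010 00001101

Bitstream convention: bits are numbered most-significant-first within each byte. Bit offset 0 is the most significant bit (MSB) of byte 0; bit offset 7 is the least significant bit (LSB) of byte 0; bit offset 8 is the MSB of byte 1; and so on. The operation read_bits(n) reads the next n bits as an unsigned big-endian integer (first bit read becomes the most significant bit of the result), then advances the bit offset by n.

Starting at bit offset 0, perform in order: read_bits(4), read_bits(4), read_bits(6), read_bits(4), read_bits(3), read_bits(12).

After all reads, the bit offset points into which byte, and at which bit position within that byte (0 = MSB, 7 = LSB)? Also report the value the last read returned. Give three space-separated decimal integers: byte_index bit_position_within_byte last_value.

Read 1: bits[0:4] width=4 -> value=14 (bin 1110); offset now 4 = byte 0 bit 4; 44 bits remain
Read 2: bits[4:8] width=4 -> value=13 (bin 1101); offset now 8 = byte 1 bit 0; 40 bits remain
Read 3: bits[8:14] width=6 -> value=28 (bin 011100); offset now 14 = byte 1 bit 6; 34 bits remain
Read 4: bits[14:18] width=4 -> value=9 (bin 1001); offset now 18 = byte 2 bit 2; 30 bits remain
Read 5: bits[18:21] width=3 -> value=1 (bin 001); offset now 21 = byte 2 bit 5; 27 bits remain
Read 6: bits[21:33] width=12 -> value=1810 (bin 011100010010); offset now 33 = byte 4 bit 1; 15 bits remain

Answer: 4 1 1810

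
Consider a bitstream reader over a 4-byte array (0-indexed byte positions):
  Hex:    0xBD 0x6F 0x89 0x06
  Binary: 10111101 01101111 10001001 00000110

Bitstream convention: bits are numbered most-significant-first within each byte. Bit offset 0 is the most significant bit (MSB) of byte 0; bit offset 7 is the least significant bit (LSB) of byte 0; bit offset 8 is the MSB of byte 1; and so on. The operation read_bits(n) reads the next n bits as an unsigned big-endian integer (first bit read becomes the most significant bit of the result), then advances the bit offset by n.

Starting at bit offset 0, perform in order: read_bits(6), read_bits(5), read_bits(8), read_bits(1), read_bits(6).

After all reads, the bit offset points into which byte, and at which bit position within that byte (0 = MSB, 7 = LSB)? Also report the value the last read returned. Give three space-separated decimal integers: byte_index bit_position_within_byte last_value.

Read 1: bits[0:6] width=6 -> value=47 (bin 101111); offset now 6 = byte 0 bit 6; 26 bits remain
Read 2: bits[6:11] width=5 -> value=11 (bin 01011); offset now 11 = byte 1 bit 3; 21 bits remain
Read 3: bits[11:19] width=8 -> value=124 (bin 01111100); offset now 19 = byte 2 bit 3; 13 bits remain
Read 4: bits[19:20] width=1 -> value=0 (bin 0); offset now 20 = byte 2 bit 4; 12 bits remain
Read 5: bits[20:26] width=6 -> value=36 (bin 100100); offset now 26 = byte 3 bit 2; 6 bits remain

Answer: 3 2 36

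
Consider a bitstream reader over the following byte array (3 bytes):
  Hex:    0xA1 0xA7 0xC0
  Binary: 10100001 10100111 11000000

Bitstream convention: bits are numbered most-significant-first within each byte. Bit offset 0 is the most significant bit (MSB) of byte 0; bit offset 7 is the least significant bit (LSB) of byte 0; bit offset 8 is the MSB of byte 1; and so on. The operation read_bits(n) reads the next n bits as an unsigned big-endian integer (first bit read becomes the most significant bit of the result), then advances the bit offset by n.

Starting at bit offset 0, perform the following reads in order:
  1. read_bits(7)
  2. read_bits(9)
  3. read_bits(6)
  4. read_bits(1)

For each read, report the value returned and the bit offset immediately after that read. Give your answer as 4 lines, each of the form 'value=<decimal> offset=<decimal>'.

Answer: value=80 offset=7
value=423 offset=16
value=48 offset=22
value=0 offset=23

Derivation:
Read 1: bits[0:7] width=7 -> value=80 (bin 1010000); offset now 7 = byte 0 bit 7; 17 bits remain
Read 2: bits[7:16] width=9 -> value=423 (bin 110100111); offset now 16 = byte 2 bit 0; 8 bits remain
Read 3: bits[16:22] width=6 -> value=48 (bin 110000); offset now 22 = byte 2 bit 6; 2 bits remain
Read 4: bits[22:23] width=1 -> value=0 (bin 0); offset now 23 = byte 2 bit 7; 1 bits remain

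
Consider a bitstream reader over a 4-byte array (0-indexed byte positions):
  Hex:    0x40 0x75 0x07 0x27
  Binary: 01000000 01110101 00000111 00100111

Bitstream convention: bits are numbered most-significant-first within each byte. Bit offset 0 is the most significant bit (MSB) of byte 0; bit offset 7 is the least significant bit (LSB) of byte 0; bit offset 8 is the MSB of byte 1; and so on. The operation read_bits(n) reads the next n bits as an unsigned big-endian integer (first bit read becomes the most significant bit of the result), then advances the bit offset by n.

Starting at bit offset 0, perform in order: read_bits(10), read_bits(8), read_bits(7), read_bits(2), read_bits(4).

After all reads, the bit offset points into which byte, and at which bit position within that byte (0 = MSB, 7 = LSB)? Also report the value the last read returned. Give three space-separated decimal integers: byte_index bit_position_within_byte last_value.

Answer: 3 7 3

Derivation:
Read 1: bits[0:10] width=10 -> value=257 (bin 0100000001); offset now 10 = byte 1 bit 2; 22 bits remain
Read 2: bits[10:18] width=8 -> value=212 (bin 11010100); offset now 18 = byte 2 bit 2; 14 bits remain
Read 3: bits[18:25] width=7 -> value=14 (bin 0001110); offset now 25 = byte 3 bit 1; 7 bits remain
Read 4: bits[25:27] width=2 -> value=1 (bin 01); offset now 27 = byte 3 bit 3; 5 bits remain
Read 5: bits[27:31] width=4 -> value=3 (bin 0011); offset now 31 = byte 3 bit 7; 1 bits remain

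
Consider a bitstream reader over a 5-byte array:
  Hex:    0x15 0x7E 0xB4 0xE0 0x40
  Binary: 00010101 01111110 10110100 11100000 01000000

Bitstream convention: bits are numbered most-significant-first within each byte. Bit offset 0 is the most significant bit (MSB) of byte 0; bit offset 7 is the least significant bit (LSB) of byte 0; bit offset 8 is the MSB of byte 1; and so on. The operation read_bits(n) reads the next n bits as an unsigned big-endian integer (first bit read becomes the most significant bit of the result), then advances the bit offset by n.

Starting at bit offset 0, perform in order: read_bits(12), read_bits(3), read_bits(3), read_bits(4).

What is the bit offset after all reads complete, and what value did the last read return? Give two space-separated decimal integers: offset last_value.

Read 1: bits[0:12] width=12 -> value=343 (bin 000101010111); offset now 12 = byte 1 bit 4; 28 bits remain
Read 2: bits[12:15] width=3 -> value=7 (bin 111); offset now 15 = byte 1 bit 7; 25 bits remain
Read 3: bits[15:18] width=3 -> value=2 (bin 010); offset now 18 = byte 2 bit 2; 22 bits remain
Read 4: bits[18:22] width=4 -> value=13 (bin 1101); offset now 22 = byte 2 bit 6; 18 bits remain

Answer: 22 13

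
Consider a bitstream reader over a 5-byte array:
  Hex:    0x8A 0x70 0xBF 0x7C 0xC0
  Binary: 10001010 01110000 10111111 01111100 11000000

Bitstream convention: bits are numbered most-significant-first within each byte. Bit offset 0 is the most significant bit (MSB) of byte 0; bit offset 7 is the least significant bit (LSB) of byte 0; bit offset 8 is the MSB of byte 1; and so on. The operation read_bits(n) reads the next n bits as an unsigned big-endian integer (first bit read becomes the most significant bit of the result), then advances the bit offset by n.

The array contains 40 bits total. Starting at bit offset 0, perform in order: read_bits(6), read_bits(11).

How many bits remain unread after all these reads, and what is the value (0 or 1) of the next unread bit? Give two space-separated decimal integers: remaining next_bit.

Read 1: bits[0:6] width=6 -> value=34 (bin 100010); offset now 6 = byte 0 bit 6; 34 bits remain
Read 2: bits[6:17] width=11 -> value=1249 (bin 10011100001); offset now 17 = byte 2 bit 1; 23 bits remain

Answer: 23 0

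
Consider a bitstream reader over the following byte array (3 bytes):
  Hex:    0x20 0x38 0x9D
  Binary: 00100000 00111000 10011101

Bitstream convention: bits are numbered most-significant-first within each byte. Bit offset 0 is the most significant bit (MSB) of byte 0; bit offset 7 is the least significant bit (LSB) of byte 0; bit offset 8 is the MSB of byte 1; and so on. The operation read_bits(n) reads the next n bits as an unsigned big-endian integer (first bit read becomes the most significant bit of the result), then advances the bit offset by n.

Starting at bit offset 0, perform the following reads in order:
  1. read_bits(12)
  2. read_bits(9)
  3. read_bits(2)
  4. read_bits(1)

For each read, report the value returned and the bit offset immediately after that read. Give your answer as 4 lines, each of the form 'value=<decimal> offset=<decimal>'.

Answer: value=515 offset=12
value=275 offset=21
value=2 offset=23
value=1 offset=24

Derivation:
Read 1: bits[0:12] width=12 -> value=515 (bin 001000000011); offset now 12 = byte 1 bit 4; 12 bits remain
Read 2: bits[12:21] width=9 -> value=275 (bin 100010011); offset now 21 = byte 2 bit 5; 3 bits remain
Read 3: bits[21:23] width=2 -> value=2 (bin 10); offset now 23 = byte 2 bit 7; 1 bits remain
Read 4: bits[23:24] width=1 -> value=1 (bin 1); offset now 24 = byte 3 bit 0; 0 bits remain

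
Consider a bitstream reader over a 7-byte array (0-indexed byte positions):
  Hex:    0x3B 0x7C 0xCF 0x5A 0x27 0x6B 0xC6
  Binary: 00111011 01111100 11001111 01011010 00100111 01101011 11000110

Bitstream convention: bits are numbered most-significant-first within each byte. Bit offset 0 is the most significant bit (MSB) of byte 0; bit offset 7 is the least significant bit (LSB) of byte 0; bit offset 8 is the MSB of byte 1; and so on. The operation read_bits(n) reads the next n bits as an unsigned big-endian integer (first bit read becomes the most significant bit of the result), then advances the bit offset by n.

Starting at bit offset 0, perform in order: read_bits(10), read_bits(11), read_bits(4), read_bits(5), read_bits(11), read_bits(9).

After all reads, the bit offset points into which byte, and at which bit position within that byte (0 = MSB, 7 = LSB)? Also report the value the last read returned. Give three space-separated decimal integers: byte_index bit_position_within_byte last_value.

Read 1: bits[0:10] width=10 -> value=237 (bin 0011101101); offset now 10 = byte 1 bit 2; 46 bits remain
Read 2: bits[10:21] width=11 -> value=1945 (bin 11110011001); offset now 21 = byte 2 bit 5; 35 bits remain
Read 3: bits[21:25] width=4 -> value=14 (bin 1110); offset now 25 = byte 3 bit 1; 31 bits remain
Read 4: bits[25:30] width=5 -> value=22 (bin 10110); offset now 30 = byte 3 bit 6; 26 bits remain
Read 5: bits[30:41] width=11 -> value=1102 (bin 10001001110); offset now 41 = byte 5 bit 1; 15 bits remain
Read 6: bits[41:50] width=9 -> value=431 (bin 110101111); offset now 50 = byte 6 bit 2; 6 bits remain

Answer: 6 2 431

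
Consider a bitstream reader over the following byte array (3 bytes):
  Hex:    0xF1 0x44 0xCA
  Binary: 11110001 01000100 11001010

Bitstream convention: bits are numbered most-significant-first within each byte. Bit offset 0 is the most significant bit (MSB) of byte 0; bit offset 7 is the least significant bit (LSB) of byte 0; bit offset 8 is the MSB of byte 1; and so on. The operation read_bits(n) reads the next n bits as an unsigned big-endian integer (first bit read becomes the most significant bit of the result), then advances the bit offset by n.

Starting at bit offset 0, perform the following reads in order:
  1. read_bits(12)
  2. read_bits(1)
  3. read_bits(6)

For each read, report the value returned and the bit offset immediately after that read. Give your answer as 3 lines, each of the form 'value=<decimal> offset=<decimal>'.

Read 1: bits[0:12] width=12 -> value=3860 (bin 111100010100); offset now 12 = byte 1 bit 4; 12 bits remain
Read 2: bits[12:13] width=1 -> value=0 (bin 0); offset now 13 = byte 1 bit 5; 11 bits remain
Read 3: bits[13:19] width=6 -> value=38 (bin 100110); offset now 19 = byte 2 bit 3; 5 bits remain

Answer: value=3860 offset=12
value=0 offset=13
value=38 offset=19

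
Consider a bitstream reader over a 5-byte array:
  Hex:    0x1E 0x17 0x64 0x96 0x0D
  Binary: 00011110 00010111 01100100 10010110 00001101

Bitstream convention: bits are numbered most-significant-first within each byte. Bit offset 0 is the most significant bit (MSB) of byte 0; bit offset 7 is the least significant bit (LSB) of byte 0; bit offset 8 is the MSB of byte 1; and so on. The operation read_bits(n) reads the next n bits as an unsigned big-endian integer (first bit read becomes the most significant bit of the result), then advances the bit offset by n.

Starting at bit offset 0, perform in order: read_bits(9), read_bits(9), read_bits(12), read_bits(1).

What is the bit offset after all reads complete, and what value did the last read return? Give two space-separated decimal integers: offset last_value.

Answer: 31 1

Derivation:
Read 1: bits[0:9] width=9 -> value=60 (bin 000111100); offset now 9 = byte 1 bit 1; 31 bits remain
Read 2: bits[9:18] width=9 -> value=93 (bin 001011101); offset now 18 = byte 2 bit 2; 22 bits remain
Read 3: bits[18:30] width=12 -> value=2341 (bin 100100100101); offset now 30 = byte 3 bit 6; 10 bits remain
Read 4: bits[30:31] width=1 -> value=1 (bin 1); offset now 31 = byte 3 bit 7; 9 bits remain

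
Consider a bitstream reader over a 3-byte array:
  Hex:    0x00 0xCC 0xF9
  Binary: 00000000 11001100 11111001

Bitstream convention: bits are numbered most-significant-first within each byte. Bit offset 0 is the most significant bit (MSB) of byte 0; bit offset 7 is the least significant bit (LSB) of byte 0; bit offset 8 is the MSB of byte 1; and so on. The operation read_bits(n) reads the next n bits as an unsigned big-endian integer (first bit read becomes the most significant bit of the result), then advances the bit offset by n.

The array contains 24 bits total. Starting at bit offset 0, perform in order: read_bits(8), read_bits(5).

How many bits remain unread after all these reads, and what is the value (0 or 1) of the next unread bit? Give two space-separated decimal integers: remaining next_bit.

Read 1: bits[0:8] width=8 -> value=0 (bin 00000000); offset now 8 = byte 1 bit 0; 16 bits remain
Read 2: bits[8:13] width=5 -> value=25 (bin 11001); offset now 13 = byte 1 bit 5; 11 bits remain

Answer: 11 1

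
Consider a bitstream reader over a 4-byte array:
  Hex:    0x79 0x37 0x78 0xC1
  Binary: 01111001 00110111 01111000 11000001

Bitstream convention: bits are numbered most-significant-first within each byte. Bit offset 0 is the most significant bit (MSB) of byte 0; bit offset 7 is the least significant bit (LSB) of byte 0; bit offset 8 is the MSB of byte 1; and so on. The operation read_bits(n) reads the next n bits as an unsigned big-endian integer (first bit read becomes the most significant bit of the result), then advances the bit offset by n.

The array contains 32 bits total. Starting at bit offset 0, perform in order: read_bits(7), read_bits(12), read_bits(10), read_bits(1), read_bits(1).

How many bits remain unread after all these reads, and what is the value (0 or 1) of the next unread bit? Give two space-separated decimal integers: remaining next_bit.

Read 1: bits[0:7] width=7 -> value=60 (bin 0111100); offset now 7 = byte 0 bit 7; 25 bits remain
Read 2: bits[7:19] width=12 -> value=2491 (bin 100110111011); offset now 19 = byte 2 bit 3; 13 bits remain
Read 3: bits[19:29] width=10 -> value=792 (bin 1100011000); offset now 29 = byte 3 bit 5; 3 bits remain
Read 4: bits[29:30] width=1 -> value=0 (bin 0); offset now 30 = byte 3 bit 6; 2 bits remain
Read 5: bits[30:31] width=1 -> value=0 (bin 0); offset now 31 = byte 3 bit 7; 1 bits remain

Answer: 1 1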